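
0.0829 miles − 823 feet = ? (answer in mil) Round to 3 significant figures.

-4.62 × 10^6 mils

0.0829 mi = 5.25254 × 10^6 mil and 823 ft = 9.87600 × 10^6 mil.
5.25254 × 10^6 − 9.87600 × 10^6 ≈ -4.62 × 10^6 mil.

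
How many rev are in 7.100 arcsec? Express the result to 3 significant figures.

5.48e-6 rev

1 arcsec = 7.71605e-7 rev.
So 7.100 × 7.71605e-7 ≈ 5.48e-6 rev.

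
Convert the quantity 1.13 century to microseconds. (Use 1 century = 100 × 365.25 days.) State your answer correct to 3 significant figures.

3.57e+15 μs

1 century = 3.15576e+15 μs.
So 1.13 × 3.15576e+15 ≈ 3.57e+15 μs.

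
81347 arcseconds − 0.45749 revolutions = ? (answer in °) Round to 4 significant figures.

-142.1 °

81347 arcsec = 22.5964 ° and 0.45749 rev = 164.696 °.
22.5964 − 164.696 ≈ -142.1 °.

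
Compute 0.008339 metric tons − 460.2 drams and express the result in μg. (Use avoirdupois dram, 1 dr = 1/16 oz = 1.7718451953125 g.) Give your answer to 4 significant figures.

0.008339 t = 8.33900 × 10^9 μg and 460.2 dr = 8.15403 × 10^8 μg.
8.33900 × 10^9 − 8.15403 × 10^8 ≈ 7.524 × 10^9 μg.

7.524 × 10^9 μg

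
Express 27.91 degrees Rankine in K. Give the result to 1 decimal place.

15.5 kelvins

°R = K × 9/5.
Applying the formula gives 15.5 K.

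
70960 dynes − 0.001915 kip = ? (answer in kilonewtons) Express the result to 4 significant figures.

-0.007809 kN

70960 dyn = 0.000709600 kN and 0.001915 kip = 0.00851834 kN.
0.000709600 − 0.00851834 ≈ -0.007809 kN.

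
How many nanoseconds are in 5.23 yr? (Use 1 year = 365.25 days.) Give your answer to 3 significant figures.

1 yr = 3.15576e+16 nanoseconds.
Thus 5.23 × 3.15576e+16 ≈ 1.65e+17 ns.

1.65e+17 nanoseconds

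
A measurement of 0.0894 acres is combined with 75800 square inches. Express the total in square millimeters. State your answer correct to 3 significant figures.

4.11e+8 square millimeters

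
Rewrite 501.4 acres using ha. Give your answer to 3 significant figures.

203 ha

1 acre = 0.404686 ha.
501.4 × 0.404686 ≈ 203 ha.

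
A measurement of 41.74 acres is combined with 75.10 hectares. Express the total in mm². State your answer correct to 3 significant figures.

9.20e+11 square millimeters

41.74 acre = 1.68916e+11 mm² and 75.10 ha = 7.51000e+11 mm².
1.68916e+11 + 7.51000e+11 ≈ 9.20e+11 mm².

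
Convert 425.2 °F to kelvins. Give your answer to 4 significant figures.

K = (°F + 459.67) × 5/9.
Applying the formula gives 491.6 K.

491.6 K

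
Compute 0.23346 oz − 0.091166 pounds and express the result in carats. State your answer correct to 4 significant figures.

-173.7 ct

0.23346 oz = 33.0924 ct and 0.091166 lb = 206.761 ct.
33.0924 − 206.761 ≈ -173.7 ct.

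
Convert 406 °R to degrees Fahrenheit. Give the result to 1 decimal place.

°R = °F + 459.67.
Applying the formula gives -53.7 °F.

-53.7 °F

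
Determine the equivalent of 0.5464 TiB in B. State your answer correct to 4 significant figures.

1 tebibyte = 1.09951e+12 B.
0.5464 × 1.09951e+12 ≈ 6.008e+11 B.

6.008e+11 bytes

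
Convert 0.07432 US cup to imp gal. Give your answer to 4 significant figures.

1 US cup = 0.0520421 imperial gallons.
Thus 0.07432 × 0.0520421 ≈ 0.003868 imp gal.

0.003868 imp gal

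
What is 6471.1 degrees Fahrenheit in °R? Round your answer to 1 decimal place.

°R = °F + 459.67.
Applying the formula gives 6930.8 °R.

6930.8 degrees Rankine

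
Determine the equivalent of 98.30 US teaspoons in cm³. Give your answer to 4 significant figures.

484.5 cm³

1 US teaspoon = 4.92892 cubic centimeters.
98.30 × 4.92892 ≈ 484.5 cm³.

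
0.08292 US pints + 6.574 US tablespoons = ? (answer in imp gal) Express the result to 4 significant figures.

0.03001 imperial gallons

0.08292 US pt = 0.00863067 imp gal and 6.574 US tbsp = 0.0213828 imp gal.
0.00863067 + 0.0213828 ≈ 0.03001 imp gal.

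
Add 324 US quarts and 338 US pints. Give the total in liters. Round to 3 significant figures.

324 US qt = 306.618 L and 338 US pt = 159.934 L.
306.618 + 159.934 ≈ 467 L.

467 liters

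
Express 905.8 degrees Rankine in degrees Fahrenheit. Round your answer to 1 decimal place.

°R = °F + 459.67.
Applying the formula gives 446.1 °F.

446.1 degrees Fahrenheit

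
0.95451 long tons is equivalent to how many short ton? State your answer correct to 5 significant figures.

1.0691 short ton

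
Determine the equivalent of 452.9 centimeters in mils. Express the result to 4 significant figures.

178300 mils

1 centimeter = 393.701 mils.
452.9 × 393.701 ≈ 178300 mil.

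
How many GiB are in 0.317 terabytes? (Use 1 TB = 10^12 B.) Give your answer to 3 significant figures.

295 gibibytes

1 terabyte = 931.323 GiB.
So 0.317 × 931.323 ≈ 295 GiB.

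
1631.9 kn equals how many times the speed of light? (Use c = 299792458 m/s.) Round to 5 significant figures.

1 kn = 1.71600 × 10^-9 c.
So 1631.9 × 1.71600 × 10^-9 ≈ 2.8003 × 10^-6 c.

2.8003 × 10^-6 c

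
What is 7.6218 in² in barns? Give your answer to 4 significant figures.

4.917 × 10^25 barn

1 in² = 6.45160 × 10^24 barns.
7.6218 × 6.45160 × 10^24 ≈ 4.917 × 10^25 barn.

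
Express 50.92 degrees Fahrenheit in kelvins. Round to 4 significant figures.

283.7 K

K = (°F + 459.67) × 5/9.
Applying the formula gives 283.7 K.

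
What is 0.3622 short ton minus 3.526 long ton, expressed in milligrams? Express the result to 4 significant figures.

0.3622 short ton = 3.28582 × 10^8 mg and 3.526 long ton = 3.58258 × 10^9 mg.
3.28582 × 10^8 − 3.58258 × 10^9 ≈ -3.254 × 10^9 mg.

-3.254 × 10^9 mg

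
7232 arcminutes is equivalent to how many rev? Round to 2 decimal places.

0.33 revolutions

1 arcminute = 4.62963e-5 revolutions.
Thus 7232 × 4.62963e-5 ≈ 0.33 rev.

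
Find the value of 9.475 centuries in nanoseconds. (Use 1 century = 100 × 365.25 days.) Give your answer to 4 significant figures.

1 century = 3.15576 × 10^18 ns.
9.475 × 3.15576 × 10^18 ≈ 2.990 × 10^19 ns.

2.990 × 10^19 nanoseconds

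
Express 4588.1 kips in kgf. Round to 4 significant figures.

1 kip = 453.592 kilograms-force.
So 4588.1 × 453.592 ≈ 2.081e+6 kgf.

2.081e+6 kilograms-force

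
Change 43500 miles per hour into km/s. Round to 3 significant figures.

1 mile per hour = 0.000447040 kilometers per second.
Thus 43500 × 0.000447040 ≈ 19.4 km/s.

19.4 km/s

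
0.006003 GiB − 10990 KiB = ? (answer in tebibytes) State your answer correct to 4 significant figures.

-4.373 × 10^-6 TiB

0.006003 GiB = 5.86230 × 10^-6 TiB and 10990 KiB = 1.02352 × 10^-5 TiB.
5.86230 × 10^-6 − 1.02352 × 10^-5 ≈ -4.373 × 10^-6 TiB.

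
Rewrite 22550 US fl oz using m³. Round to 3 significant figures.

1 US fluid ounce = 2.95735 × 10^-5 m³.
22550 × 2.95735 × 10^-5 ≈ 0.667 m³.

0.667 m³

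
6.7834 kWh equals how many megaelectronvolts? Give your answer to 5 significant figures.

1 kWh = 2.24694 × 10^19 megaelectronvolts.
6.7834 × 2.24694 × 10^19 ≈ 1.5242 × 10^20 MeV.

1.5242 × 10^20 megaelectronvolts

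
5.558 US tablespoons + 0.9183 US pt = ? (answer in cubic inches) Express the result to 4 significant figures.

31.53 cubic inches

5.558 US tbsp = 5.01523 in³ and 0.9183 US pt = 26.5159 in³.
5.01523 + 26.5159 ≈ 31.53 in³.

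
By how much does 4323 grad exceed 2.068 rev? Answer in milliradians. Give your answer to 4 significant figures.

54910 mrad

4323 grad = 67905.5 mrad and 2.068 rev = 12993.6 mrad.
67905.5 − 12993.6 ≈ 54910 mrad.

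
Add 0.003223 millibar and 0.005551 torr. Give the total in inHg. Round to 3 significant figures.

0.000314 inches of mercury

0.003223 mbar = 9.51751 × 10^-5 inHg and 0.005551 torr = 0.000218543 inHg.
9.51751 × 10^-5 + 0.000218543 ≈ 0.000314 inHg.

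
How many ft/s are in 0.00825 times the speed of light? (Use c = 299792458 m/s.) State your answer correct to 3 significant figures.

1 speed of light = 9.83571 × 10^8 ft/s.
Then 0.00825 × 9.83571 × 10^8 ≈ 8.11 × 10^6 ft/s.

8.11 × 10^6 ft/s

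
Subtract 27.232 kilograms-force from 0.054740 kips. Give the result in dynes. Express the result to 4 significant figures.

-2.356e+6 dynes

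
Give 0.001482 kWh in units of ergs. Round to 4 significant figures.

1 kilowatt-hour = 3.60000 × 10^13 ergs.
So 0.001482 × 3.60000 × 10^13 ≈ 5.335 × 10^10 erg.

5.335 × 10^10 erg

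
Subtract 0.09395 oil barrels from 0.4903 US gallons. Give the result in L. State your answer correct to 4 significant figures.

-13.08 L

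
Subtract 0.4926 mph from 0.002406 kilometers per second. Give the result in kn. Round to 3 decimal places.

0.002406 km/s = 4.67689 kn and 0.4926 mph = 0.428058 kn.
4.67689 − 0.428058 ≈ 4.249 kn.

4.249 knots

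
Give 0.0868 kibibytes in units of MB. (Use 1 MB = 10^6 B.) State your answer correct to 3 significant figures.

1 KiB = 0.00102400 MB.
0.0868 × 0.00102400 ≈ 8.89e-5 MB.

8.89e-5 megabytes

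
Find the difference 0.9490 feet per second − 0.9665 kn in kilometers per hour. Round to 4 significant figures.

0.9490 ft/s = 1.04132 km/h and 0.9665 kn = 1.78996 km/h.
1.04132 − 1.78996 ≈ -0.7486 km/h.

-0.7486 km/h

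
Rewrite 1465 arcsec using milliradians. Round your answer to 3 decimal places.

1 arcsec = 0.00484814 mrad.
Thus 1465 × 0.00484814 ≈ 7.103 mrad.

7.103 milliradians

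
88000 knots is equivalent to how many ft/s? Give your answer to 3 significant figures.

149000 ft/s

1 kn = 1.68781 ft/s.
Thus 88000 × 1.68781 ≈ 149000 ft/s.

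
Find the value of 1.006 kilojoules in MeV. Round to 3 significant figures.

1 kilojoule = 6.24151 × 10^15 MeV.
Thus 1.006 × 6.24151 × 10^15 ≈ 6.28 × 10^15 MeV.

6.28 × 10^15 megaelectronvolts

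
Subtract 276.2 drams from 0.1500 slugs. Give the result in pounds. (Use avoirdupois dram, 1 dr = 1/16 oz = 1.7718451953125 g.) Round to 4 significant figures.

3.747 pounds

0.1500 slug = 4.82611 lb and 276.2 dr = 1.07891 lb.
4.82611 − 1.07891 ≈ 3.747 lb.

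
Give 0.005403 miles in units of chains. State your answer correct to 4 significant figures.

0.4322 chains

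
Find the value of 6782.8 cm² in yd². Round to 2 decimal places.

1 square centimeter = 0.000119599 square yards.
So 6782.8 × 0.000119599 ≈ 0.81 yd².

0.81 square yards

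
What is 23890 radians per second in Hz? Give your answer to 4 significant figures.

3802 hertz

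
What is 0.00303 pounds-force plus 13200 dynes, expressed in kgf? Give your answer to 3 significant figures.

0.0148 kgf

0.00303 lbf = 0.00137438 kgf and 13200 dyn = 0.0134603 kgf.
0.00137438 + 0.0134603 ≈ 0.0148 kgf.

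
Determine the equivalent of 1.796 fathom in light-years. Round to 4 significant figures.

1 fathom = 1.93304 × 10^-16 ly.
1.796 × 1.93304 × 10^-16 ≈ 3.472 × 10^-16 ly.

3.472 × 10^-16 ly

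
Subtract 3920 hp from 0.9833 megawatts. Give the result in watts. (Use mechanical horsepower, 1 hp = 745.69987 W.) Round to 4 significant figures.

0.9833 MW = 983300 W and 3920 hp = 2.92314 × 10^6 W.
983300 − 2.92314 × 10^6 ≈ -1.940 × 10^6 W.

-1.940 × 10^6 watts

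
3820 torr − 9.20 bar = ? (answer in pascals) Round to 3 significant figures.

-411000 pascals

3820 torr = 509291 Pa and 9.20 bar = 920000 Pa.
509291 − 920000 ≈ -411000 Pa.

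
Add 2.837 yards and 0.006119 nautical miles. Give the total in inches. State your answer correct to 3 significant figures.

548 in

2.837 yd = 102.132 in and 0.006119 nmi = 446.157 in.
102.132 + 446.157 ≈ 548 in.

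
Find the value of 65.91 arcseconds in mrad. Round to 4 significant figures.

1 arcsecond = 0.00484814 mrad.
So 65.91 × 0.00484814 ≈ 0.3195 mrad.

0.3195 milliradians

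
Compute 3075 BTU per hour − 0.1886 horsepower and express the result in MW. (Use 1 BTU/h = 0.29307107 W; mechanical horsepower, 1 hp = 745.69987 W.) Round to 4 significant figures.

3075 BTU/h = 0.000901194 MW and 0.1886 hp = 0.000140639 MW.
0.000901194 − 0.000140639 ≈ 0.0007606 MW.

0.0007606 MW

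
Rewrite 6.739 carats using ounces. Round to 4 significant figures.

0.04754 ounces

1 ct = 0.00705479 ounces.
6.739 × 0.00705479 ≈ 0.04754 oz.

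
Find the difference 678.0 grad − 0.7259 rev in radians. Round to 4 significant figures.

6.089 radians

678.0 grad = 10.6500 rad and 0.7259 rev = 4.56096 rad.
10.6500 − 4.56096 ≈ 6.089 rad.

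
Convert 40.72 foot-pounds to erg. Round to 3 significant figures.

5.52e+8 ergs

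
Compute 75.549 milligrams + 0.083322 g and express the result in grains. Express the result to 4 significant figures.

2.452 grains

75.549 mg = 1.16590 gr and 0.083322 g = 1.28585 gr.
1.16590 + 1.28585 ≈ 2.452 gr.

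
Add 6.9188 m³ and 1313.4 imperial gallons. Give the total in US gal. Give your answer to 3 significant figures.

6.9188 m³ = 1827.75 US gal and 1313.4 imp gal = 1577.33 US gal.
1827.75 + 1577.33 ≈ 3410 US gal.

3410 US gal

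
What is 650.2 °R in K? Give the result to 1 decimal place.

°R = K × 9/5.
Applying the formula gives 361.2 K.

361.2 K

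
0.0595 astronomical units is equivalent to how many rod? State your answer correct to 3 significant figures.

1 au = 2.97459 × 10^10 rod.
So 0.0595 × 2.97459 × 10^10 ≈ 1.77 × 10^9 rod.

1.77 × 10^9 rods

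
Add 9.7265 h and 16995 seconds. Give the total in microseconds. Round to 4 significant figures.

9.7265 h = 3.50154 × 10^10 μs and 16995 s = 1.69950 × 10^10 μs.
3.50154 × 10^10 + 1.69950 × 10^10 ≈ 5.201 × 10^10 μs.

5.201 × 10^10 microseconds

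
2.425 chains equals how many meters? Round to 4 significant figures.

1 chain = 20.1168 meters.
Thus 2.425 × 20.1168 ≈ 48.78 m.

48.78 m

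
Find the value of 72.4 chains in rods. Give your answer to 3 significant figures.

1 chain = 4.00000 rods.
Thus 72.4 × 4.00000 ≈ 290 rod.

290 rods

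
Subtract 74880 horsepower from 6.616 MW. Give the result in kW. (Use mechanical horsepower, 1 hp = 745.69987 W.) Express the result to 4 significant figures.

-49220 kW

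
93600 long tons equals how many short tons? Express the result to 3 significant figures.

1 long ton = 1.12000 short tons.
93600 × 1.12000 ≈ 105000 short ton.

105000 short tons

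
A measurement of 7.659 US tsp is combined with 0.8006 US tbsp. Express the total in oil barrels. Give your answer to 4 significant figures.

7.659 US tsp = 0.000237444 bbl and 0.8006 US tbsp = 7.44606e-5 bbl.
0.000237444 + 7.44606e-5 ≈ 0.0003119 bbl.

0.0003119 bbl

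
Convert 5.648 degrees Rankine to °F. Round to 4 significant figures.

-454.0 °F

°R = °F + 459.67.
Applying the formula gives -454.0 °F.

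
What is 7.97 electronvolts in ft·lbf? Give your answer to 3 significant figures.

9.42 × 10^-19 foot-pounds

1 eV = 1.18170 × 10^-19 foot-pounds.
7.97 × 1.18170 × 10^-19 ≈ 9.42 × 10^-19 ft·lbf.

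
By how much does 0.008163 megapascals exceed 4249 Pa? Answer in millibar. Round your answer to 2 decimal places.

39.14 mbar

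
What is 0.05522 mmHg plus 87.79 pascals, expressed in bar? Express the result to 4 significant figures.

0.0009515 bar

0.05522 mmHg = 7.36206e-5 bar and 87.79 Pa = 0.000877900 bar.
7.36206e-5 + 0.000877900 ≈ 0.0009515 bar.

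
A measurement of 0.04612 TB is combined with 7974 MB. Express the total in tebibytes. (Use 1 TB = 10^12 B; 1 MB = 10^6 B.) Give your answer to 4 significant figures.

0.04920 TiB

0.04612 TB = 0.0419459 TiB and 7974 MB = 0.00725231 TiB.
0.0419459 + 0.00725231 ≈ 0.04920 TiB.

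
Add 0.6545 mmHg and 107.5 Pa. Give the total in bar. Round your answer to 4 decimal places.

0.0019 bar

0.6545 mmHg = 0.000872595 bar and 107.5 Pa = 0.00107500 bar.
0.000872595 + 0.00107500 ≈ 0.0019 bar.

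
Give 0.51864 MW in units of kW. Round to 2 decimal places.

518.64 kilowatts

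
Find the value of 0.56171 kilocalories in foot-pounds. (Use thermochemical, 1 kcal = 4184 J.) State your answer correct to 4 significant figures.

1 kilocalorie = 3085.96 ft·lbf.
So 0.56171 × 3085.96 ≈ 1733 ft·lbf.

1733 ft·lbf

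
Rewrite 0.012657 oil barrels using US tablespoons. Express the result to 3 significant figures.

136 US tbsp

1 bbl = 10752.0 US tbsp.
Then 0.012657 × 10752.0 ≈ 136 US tbsp.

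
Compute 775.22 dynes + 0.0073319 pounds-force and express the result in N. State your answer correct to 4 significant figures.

775.22 dyn = 0.00775220 N and 0.0073319 lbf = 0.0326139 N.
0.00775220 + 0.0326139 ≈ 0.04037 N.

0.04037 N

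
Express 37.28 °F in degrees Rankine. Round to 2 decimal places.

°R = °F + 459.67.
Applying the formula gives 496.95 °R.

496.95 degrees Rankine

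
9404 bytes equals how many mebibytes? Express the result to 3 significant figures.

0.00897 MiB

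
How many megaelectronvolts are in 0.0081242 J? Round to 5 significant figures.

1 J = 6.24151e+12 MeV.
So 0.0081242 × 6.24151e+12 ≈ 5.0707e+10 MeV.

5.0707e+10 MeV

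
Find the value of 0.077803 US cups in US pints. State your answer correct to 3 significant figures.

0.0389 US pt

1 US cup = 0.500000 US pt.
Thus 0.077803 × 0.500000 ≈ 0.0389 US pt.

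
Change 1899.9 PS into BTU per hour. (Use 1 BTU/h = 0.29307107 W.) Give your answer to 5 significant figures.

1 PS = 2509.63 BTU per hour.
1899.9 × 2509.63 ≈ 4.7680e+6 BTU/h.

4.7680e+6 BTU/h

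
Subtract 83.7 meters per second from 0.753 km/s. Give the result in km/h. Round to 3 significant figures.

2410 kilometers per hour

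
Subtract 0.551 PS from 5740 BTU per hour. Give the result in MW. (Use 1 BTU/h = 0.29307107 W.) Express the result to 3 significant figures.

5740 BTU/h = 0.00168223 MW and 0.551 PS = 0.000405260 MW.
0.00168223 − 0.000405260 ≈ 0.00128 MW.

0.00128 megawatts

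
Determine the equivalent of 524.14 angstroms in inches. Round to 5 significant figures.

2.0635e-6 inches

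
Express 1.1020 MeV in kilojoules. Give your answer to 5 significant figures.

1 MeV = 1.60218 × 10^-16 kilojoules.
1.1020 × 1.60218 × 10^-16 ≈ 1.7656 × 10^-16 kJ.

1.7656 × 10^-16 kJ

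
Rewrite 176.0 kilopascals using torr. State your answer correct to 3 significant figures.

1320 torr

1 kilopascal = 7.50062 torr.
Then 176.0 × 7.50062 ≈ 1320 torr.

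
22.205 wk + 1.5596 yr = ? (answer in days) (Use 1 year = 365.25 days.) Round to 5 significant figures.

22.205 wk = 155.435 d and 1.5596 yr = 569.644 d.
155.435 + 569.644 ≈ 725.08 d.

725.08 d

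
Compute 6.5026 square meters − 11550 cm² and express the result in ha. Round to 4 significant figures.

0.0005348 ha

6.5026 m² = 0.000650260 ha and 11550 cm² = 0.000115500 ha.
0.000650260 − 0.000115500 ≈ 0.0005348 ha.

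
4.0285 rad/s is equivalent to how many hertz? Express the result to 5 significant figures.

0.64116 hertz

1 rad/s = 0.159155 hertz.
So 4.0285 × 0.159155 ≈ 0.64116 Hz.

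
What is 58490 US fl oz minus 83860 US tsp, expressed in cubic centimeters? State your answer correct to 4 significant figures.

1.316e+6 cubic centimeters

58490 US fl oz = 1.72976e+6 cm³ and 83860 US tsp = 413339 cm³.
1.72976e+6 − 413339 ≈ 1.316e+6 cm³.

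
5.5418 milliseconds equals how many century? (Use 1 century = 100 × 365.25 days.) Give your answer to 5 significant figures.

1 millisecond = 3.16881 × 10^-13 century.
Then 5.5418 × 3.16881 × 10^-13 ≈ 1.7561 × 10^-12 century.

1.7561 × 10^-12 century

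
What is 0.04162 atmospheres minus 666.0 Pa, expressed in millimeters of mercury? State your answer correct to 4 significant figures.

0.04162 atm = 31.6312 mmHg and 666.0 Pa = 4.99541 mmHg.
31.6312 − 4.99541 ≈ 26.64 mmHg.

26.64 mmHg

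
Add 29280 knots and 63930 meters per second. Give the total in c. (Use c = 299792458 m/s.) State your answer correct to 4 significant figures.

0.0002635 times the speed of light

29280 kn = 5.02445e-5 c and 63930 m/s = 0.000213248 c.
5.02445e-5 + 0.000213248 ≈ 0.0002635 c.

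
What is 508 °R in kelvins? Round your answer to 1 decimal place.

282.2 kelvins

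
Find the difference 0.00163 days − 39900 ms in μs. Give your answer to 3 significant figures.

1.01 × 10^8 μs

0.00163 d = 1.40832 × 10^8 μs and 39900 ms = 3.99000 × 10^7 μs.
1.40832 × 10^8 − 3.99000 × 10^7 ≈ 1.01 × 10^8 μs.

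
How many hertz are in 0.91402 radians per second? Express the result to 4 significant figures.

1 rad/s = 0.159155 hertz.
0.91402 × 0.159155 ≈ 0.1455 Hz.

0.1455 Hz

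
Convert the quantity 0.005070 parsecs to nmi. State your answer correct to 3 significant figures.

8.45 × 10^10 nmi

1 pc = 1.66613 × 10^13 nmi.
So 0.005070 × 1.66613 × 10^13 ≈ 8.45 × 10^10 nmi.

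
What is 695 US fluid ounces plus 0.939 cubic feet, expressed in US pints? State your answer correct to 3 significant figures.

99.6 US pints

695 US fl oz = 43.4375 US pt and 0.939 ft³ = 56.1937 US pt.
43.4375 + 56.1937 ≈ 99.6 US pt.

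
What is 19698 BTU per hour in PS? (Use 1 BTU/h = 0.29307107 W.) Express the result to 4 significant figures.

7.849 metric horsepower

1 BTU/h = 0.000398466 PS.
So 19698 × 0.000398466 ≈ 7.849 PS.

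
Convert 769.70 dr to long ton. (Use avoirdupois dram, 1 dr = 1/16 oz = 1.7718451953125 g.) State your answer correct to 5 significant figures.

0.0013423 long ton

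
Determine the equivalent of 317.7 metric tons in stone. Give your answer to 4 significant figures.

1 t = 157.473 st.
Thus 317.7 × 157.473 ≈ 50030 st.

50030 st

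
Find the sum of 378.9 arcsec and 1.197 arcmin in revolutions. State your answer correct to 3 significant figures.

0.000348 rev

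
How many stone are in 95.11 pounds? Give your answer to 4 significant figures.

6.794 st

1 pound = 0.0714286 stone.
Then 95.11 × 0.0714286 ≈ 6.794 st.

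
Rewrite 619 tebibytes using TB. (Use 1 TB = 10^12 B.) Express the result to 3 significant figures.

1 tebibyte = 1.09951 TB.
So 619 × 1.09951 ≈ 681 TB.

681 TB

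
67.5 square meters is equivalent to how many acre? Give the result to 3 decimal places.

0.017 acre

1 m² = 0.000247105 acre.
67.5 × 0.000247105 ≈ 0.017 acre.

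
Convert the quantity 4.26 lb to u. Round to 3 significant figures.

1.16 × 10^27 u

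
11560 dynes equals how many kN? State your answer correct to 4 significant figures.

0.0001156 kN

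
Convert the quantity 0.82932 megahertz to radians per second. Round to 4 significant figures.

1 megahertz = 6.28319 × 10^6 radians per second.
Then 0.82932 × 6.28319 × 10^6 ≈ 5.211 × 10^6 rad/s.

5.211 × 10^6 rad/s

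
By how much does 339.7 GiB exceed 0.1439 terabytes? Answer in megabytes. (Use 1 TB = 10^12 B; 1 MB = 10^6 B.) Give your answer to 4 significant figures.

220900 megabytes

339.7 GiB = 364750.1 MB and 0.1439 TB = 143900.0 MB.
364750.1 − 143900.0 ≈ 220900 MB.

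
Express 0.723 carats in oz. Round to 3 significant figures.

1 carat = 0.00705479 oz.
0.723 × 0.00705479 ≈ 0.00510 oz.

0.00510 oz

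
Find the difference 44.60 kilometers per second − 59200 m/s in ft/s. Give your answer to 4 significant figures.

44.60 km/s = 146325 ft/s and 59200 m/s = 194226 ft/s.
146325 − 194226 ≈ -47900 ft/s.

-47900 feet per second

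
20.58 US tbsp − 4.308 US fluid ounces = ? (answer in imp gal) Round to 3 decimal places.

0.039 imp gal

20.58 US tbsp = 0.0669392 imp gal and 4.308 US fl oz = 0.0280247 imp gal.
0.0669392 − 0.0280247 ≈ 0.039 imp gal.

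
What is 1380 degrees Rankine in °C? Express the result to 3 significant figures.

494 degrees Celsius

°R = (°C + 273.15) × 9/5.
Applying the formula gives 494 °C.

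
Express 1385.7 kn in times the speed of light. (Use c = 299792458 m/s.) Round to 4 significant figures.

1 knot = 1.71600 × 10^-9 c.
So 1385.7 × 1.71600 × 10^-9 ≈ 2.378 × 10^-6 c.

2.378 × 10^-6 c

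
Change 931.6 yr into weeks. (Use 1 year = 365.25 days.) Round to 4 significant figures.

1 year = 52.1786 weeks.
931.6 × 52.1786 ≈ 48610 wk.

48610 wk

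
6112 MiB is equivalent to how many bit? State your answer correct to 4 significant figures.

1 mebibyte = 8.38861e+6 bit.
So 6112 × 8.38861e+6 ≈ 5.127e+10 bit.

5.127e+10 bit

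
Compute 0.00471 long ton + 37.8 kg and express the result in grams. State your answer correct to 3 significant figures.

0.00471 long ton = 4785.58 g and 37.8 kg = 37800.0 g.
4785.58 + 37800.0 ≈ 42600 g.

42600 grams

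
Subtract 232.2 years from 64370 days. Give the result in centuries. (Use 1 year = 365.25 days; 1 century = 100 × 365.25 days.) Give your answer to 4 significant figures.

-0.5596 centuries

64370 d = 1.762355 century and 232.2 yr = 2.322000 century.
1.762355 − 2.322000 ≈ -0.5596 century.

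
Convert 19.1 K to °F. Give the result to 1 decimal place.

K = (°F + 459.67) × 5/9.
Applying the formula gives -425.3 °F.

-425.3 degrees Fahrenheit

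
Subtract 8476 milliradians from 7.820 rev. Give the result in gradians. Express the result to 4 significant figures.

7.820 rev = 3128.00 grad and 8476 mrad = 539.599 grad.
3128.00 − 539.599 ≈ 2588 grad.

2588 grad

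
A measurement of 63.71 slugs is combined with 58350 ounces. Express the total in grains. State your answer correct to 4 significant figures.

3.988e+7 gr

63.71 slug = 1.43487e+7 gr and 58350 oz = 2.55281e+7 gr.
1.43487e+7 + 2.55281e+7 ≈ 3.988e+7 gr.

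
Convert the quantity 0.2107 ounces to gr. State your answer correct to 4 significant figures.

92.18 grains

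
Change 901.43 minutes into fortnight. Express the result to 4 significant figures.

0.04471 fortnight

1 minute = 4.96032e-5 fortnight.
Thus 901.43 × 4.96032e-5 ≈ 0.04471 fortnight.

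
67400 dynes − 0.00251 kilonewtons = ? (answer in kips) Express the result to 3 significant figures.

67400 dyn = 0.000151521 kip and 0.00251 kN = 0.000564270 kip.
0.000151521 − 0.000564270 ≈ -0.000413 kip.

-0.000413 kip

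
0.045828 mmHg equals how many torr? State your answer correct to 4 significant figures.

0.04583 torr

1 millimeter of mercury = 1.00000 torr.
0.045828 × 1.00000 ≈ 0.04583 torr.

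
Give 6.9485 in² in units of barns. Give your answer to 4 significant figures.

4.483 × 10^25 barns

1 in² = 6.45160 × 10^24 barn.
Then 6.9485 × 6.45160 × 10^24 ≈ 4.483 × 10^25 barn.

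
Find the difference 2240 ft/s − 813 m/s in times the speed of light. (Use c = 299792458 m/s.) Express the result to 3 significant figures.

-4.34 × 10^-7 c

2240 ft/s = 2.27742 × 10^-6 c and 813 m/s = 2.71188 × 10^-6 c.
2.27742 × 10^-6 − 2.71188 × 10^-6 ≈ -4.34 × 10^-7 c.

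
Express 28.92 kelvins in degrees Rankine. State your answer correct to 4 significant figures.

°R = K × 9/5.
Applying the formula gives 52.06 °R.

52.06 degrees Rankine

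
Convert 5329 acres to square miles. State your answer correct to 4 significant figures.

1 acre = 0.00156250 mi².
So 5329 × 0.00156250 ≈ 8.327 mi².

8.327 mi²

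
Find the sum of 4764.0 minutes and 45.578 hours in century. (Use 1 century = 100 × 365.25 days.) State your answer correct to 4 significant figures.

0.0001426 century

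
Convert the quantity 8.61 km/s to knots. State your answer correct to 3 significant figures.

1 kilometer per second = 1943.84 kn.
Then 8.61 × 1943.84 ≈ 16700 kn.

16700 knots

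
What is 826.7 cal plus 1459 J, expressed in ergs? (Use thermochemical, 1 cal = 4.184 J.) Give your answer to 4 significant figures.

4.918 × 10^10 ergs

826.7 cal = 3.45891 × 10^10 erg and 1459 J = 1.45900 × 10^10 erg.
3.45891 × 10^10 + 1.45900 × 10^10 ≈ 4.918 × 10^10 erg.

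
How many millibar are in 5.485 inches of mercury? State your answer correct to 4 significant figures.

185.7 mbar

1 inch of mercury = 33.8639 millibar.
5.485 × 33.8639 ≈ 185.7 mbar.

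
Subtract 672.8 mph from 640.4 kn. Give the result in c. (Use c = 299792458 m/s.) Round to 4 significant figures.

9.567e-8 c

640.4 kn = 1.09893e-6 c and 672.8 mph = 1.00326e-6 c.
1.09893e-6 − 1.00326e-6 ≈ 9.567e-8 c.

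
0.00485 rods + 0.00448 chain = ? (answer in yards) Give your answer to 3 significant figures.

0.00485 rod = 0.0266750 yd and 0.00448 chain = 0.0985600 yd.
0.0266750 + 0.0985600 ≈ 0.125 yd.

0.125 yd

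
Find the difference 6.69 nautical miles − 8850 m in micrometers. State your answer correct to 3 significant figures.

6.69 nmi = 1.23899 × 10^10 μm and 8850 m = 8.85000 × 10^9 μm.
1.23899 × 10^10 − 8.85000 × 10^9 ≈ 3.54 × 10^9 μm.

3.54 × 10^9 μm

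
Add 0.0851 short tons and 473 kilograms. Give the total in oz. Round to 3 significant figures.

19400 oz

0.0851 short ton = 2723.20 oz and 473 kg = 16684.6 oz.
2723.20 + 16684.6 ≈ 19400 oz.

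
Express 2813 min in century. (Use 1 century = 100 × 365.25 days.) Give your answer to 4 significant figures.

1 min = 1.90129 × 10^-8 centuries.
Then 2813 × 1.90129 × 10^-8 ≈ 5.348 × 10^-5 century.

5.348 × 10^-5 centuries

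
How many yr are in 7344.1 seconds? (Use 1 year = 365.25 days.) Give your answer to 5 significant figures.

0.00023272 years

1 s = 3.16881 × 10^-8 yr.
7344.1 × 3.16881 × 10^-8 ≈ 0.00023272 yr.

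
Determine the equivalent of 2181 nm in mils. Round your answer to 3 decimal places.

0.086 mil

1 nm = 3.93701 × 10^-5 mil.
2181 × 3.93701 × 10^-5 ≈ 0.086 mil.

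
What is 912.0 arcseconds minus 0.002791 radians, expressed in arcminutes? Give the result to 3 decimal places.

5.605 arcminutes

912.0 arcsec = 15.2000 arcmin and 0.002791 rad = 9.59475 arcmin.
15.2000 − 9.59475 ≈ 5.605 arcmin.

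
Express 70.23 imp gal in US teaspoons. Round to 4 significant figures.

64780 US teaspoons

1 imperial gallon = 922.330 US tsp.
So 70.23 × 922.330 ≈ 64780 US tsp.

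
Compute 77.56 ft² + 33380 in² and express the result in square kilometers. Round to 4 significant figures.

77.56 ft² = 7.20556e-6 km² and 33380 in² = 2.15354e-5 km².
7.20556e-6 + 2.15354e-5 ≈ 2.874e-5 km².

2.874e-5 km²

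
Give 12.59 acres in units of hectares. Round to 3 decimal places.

1 acre = 0.404686 ha.
So 12.59 × 0.404686 ≈ 5.095 ha.

5.095 ha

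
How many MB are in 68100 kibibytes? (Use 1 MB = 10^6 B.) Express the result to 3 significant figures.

1 KiB = 0.00102400 megabytes.
Thus 68100 × 0.00102400 ≈ 69.7 MB.

69.7 MB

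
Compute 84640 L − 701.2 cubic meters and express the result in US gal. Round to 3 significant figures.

-163000 US gallons

84640 L = 22359.5 US gal and 701.2 m³ = 185237 US gal.
22359.5 − 185237 ≈ -163000 US gal.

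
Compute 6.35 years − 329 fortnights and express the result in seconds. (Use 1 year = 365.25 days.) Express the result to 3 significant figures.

-1.98 × 10^8 s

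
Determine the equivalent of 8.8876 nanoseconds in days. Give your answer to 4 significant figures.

1 ns = 1.15741 × 10^-14 days.
Then 8.8876 × 1.15741 × 10^-14 ≈ 1.029 × 10^-13 d.

1.029 × 10^-13 days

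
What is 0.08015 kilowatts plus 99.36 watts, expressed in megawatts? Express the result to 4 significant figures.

0.0001795 MW

0.08015 kW = 8.01500e-5 MW and 99.36 W = 9.93600e-5 MW.
8.01500e-5 + 9.93600e-5 ≈ 0.0001795 MW.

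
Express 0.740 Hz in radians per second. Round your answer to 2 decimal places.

1 hertz = 6.28319 rad/s.
So 0.740 × 6.28319 ≈ 4.65 rad/s.

4.65 rad/s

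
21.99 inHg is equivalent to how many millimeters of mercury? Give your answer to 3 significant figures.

1 inHg = 25.4000 mmHg.
So 21.99 × 25.4000 ≈ 559 mmHg.

559 mmHg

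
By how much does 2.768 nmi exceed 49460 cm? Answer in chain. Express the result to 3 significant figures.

230 chain

2.768 nmi = 254.829 chain and 49460 cm = 24.5864 chain.
254.829 − 24.5864 ≈ 230 chain.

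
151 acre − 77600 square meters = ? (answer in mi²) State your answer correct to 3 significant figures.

151 acre = 0.2359375 mi² and 77600 m² = 0.02996153 mi².
0.2359375 − 0.02996153 ≈ 0.206 mi².

0.206 mi²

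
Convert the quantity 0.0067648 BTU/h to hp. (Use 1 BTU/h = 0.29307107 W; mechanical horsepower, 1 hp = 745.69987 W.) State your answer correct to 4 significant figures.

2.659e-6 hp

1 BTU/h = 0.000393015 hp.
0.0067648 × 0.000393015 ≈ 2.659e-6 hp.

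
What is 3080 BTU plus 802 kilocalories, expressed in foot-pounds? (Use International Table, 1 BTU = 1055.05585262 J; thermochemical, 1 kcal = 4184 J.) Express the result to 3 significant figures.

4.87 × 10^6 foot-pounds

3080 BTU = 2.39676 × 10^6 ft·lbf and 802 kcal = 2.47494 × 10^6 ft·lbf.
2.39676 × 10^6 + 2.47494 × 10^6 ≈ 4.87 × 10^6 ft·lbf.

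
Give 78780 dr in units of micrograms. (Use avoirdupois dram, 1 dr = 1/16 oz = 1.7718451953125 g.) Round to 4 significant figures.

1.396 × 10^11 μg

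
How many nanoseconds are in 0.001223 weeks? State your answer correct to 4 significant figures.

7.397e+11 nanoseconds

1 week = 6.04800e+14 ns.
Thus 0.001223 × 6.04800e+14 ≈ 7.397e+11 ns.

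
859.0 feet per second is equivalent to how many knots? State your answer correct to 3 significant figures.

509 knots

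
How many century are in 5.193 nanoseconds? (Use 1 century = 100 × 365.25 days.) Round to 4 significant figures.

1 nanosecond = 3.16881e-19 centuries.
Then 5.193 × 3.16881e-19 ≈ 1.646e-18 century.

1.646e-18 centuries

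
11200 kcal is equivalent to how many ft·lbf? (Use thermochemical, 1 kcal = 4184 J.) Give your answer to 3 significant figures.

1 kcal = 3085.96 ft·lbf.
11200 × 3085.96 ≈ 3.46 × 10^7 ft·lbf.

3.46 × 10^7 ft·lbf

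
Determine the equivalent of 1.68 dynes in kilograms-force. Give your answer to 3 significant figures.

1 dyne = 1.01972e-6 kgf.
So 1.68 × 1.01972e-6 ≈ 1.71e-6 kgf.

1.71e-6 kgf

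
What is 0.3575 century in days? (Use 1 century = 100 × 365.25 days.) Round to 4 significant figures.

13060 d

1 century = 36525.0 d.
Thus 0.3575 × 36525.0 ≈ 13060 d.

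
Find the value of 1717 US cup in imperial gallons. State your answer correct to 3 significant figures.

89.4 imperial gallons

1 US cup = 0.0520421 imp gal.
Then 1717 × 0.0520421 ≈ 89.4 imp gal.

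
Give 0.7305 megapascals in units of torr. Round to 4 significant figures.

1 megapascal = 7500.62 torr.
0.7305 × 7500.62 ≈ 5479 torr.

5479 torr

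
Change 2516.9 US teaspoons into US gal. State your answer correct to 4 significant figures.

3.277 US gallons

1 US teaspoon = 0.00130208 US gallons.
2516.9 × 0.00130208 ≈ 3.277 US gal.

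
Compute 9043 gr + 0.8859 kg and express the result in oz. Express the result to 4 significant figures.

51.92 ounces

9043 gr = 20.6697 oz and 0.8859 kg = 31.2492 oz.
20.6697 + 31.2492 ≈ 51.92 oz.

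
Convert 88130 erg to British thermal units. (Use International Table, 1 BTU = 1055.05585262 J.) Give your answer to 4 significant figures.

8.353 × 10^-6 BTU

1 erg = 9.47817 × 10^-11 BTU.
Thus 88130 × 9.47817 × 10^-11 ≈ 8.353 × 10^-6 BTU.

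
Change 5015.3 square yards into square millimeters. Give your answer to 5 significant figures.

1 yd² = 836127 square millimeters.
So 5015.3 × 836127 ≈ 4.1934e+9 mm².

4.1934e+9 mm²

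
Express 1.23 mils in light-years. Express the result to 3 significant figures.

3.30 × 10^-21 light-years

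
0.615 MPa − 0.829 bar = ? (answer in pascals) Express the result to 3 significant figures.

0.615 MPa = 615000 Pa and 0.829 bar = 82900.0 Pa.
615000 − 82900.0 ≈ 532000 Pa.

532000 pascals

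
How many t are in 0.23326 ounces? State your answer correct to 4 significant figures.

6.613 × 10^-6 metric tons

1 oz = 2.83495 × 10^-5 metric tons.
So 0.23326 × 2.83495 × 10^-5 ≈ 6.613 × 10^-6 t.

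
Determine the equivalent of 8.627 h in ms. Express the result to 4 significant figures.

1 h = 3.60000e+6 ms.
Then 8.627 × 3.60000e+6 ≈ 3.106e+7 ms.

3.106e+7 ms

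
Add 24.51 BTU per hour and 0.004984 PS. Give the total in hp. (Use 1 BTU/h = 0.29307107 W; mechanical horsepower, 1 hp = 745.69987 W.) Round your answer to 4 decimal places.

0.0145 hp

24.51 BTU/h = 0.00963279 hp and 0.004984 PS = 0.00491582 hp.
0.00963279 + 0.00491582 ≈ 0.0145 hp.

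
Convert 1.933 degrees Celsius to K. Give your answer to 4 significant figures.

275.1 K

K = °C + 273.15.
Applying the formula gives 275.1 K.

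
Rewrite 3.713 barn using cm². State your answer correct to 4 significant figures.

1 barn = 1.00000 × 10^-24 cm².
So 3.713 × 1.00000 × 10^-24 ≈ 3.713 × 10^-24 cm².

3.713 × 10^-24 cm²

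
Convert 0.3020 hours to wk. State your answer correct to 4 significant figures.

0.001798 weeks

1 h = 0.00595238 wk.
0.3020 × 0.00595238 ≈ 0.001798 wk.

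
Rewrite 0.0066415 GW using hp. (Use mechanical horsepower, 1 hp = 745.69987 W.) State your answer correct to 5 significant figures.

8906.4 hp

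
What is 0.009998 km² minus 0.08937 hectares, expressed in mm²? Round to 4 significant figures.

9.104 × 10^9 mm²

0.009998 km² = 9.99800 × 10^9 mm² and 0.08937 ha = 8.93700 × 10^8 mm².
9.99800 × 10^9 − 8.93700 × 10^8 ≈ 9.104 × 10^9 mm².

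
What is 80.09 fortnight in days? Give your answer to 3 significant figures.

1120 days

1 fortnight = 14.0000 d.
Then 80.09 × 14.0000 ≈ 1120 d.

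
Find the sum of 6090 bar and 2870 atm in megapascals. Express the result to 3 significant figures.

900 megapascals

6090 bar = 609.000 MPa and 2870 atm = 290.803 MPa.
609.000 + 290.803 ≈ 900 MPa.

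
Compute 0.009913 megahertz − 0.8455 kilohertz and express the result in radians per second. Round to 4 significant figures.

56970 radians per second

0.009913 MHz = 62285.2 rad/s and 0.8455 kHz = 5312.43 rad/s.
62285.2 − 5312.43 ≈ 56970 rad/s.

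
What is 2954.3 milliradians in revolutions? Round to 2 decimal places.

1 mrad = 0.000159155 rev.
Then 2954.3 × 0.000159155 ≈ 0.47 rev.

0.47 rev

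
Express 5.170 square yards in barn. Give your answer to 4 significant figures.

4.323 × 10^28 barns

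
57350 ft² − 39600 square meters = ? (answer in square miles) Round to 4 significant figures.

57350 ft² = 0.00205715 mi² and 39600 m² = 0.0152896 mi².
0.00205715 − 0.0152896 ≈ -0.01323 mi².

-0.01323 mi²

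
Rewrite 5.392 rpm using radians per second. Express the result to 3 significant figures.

0.565 rad/s

1 revolution per minute = 0.104720 rad/s.
So 5.392 × 0.104720 ≈ 0.565 rad/s.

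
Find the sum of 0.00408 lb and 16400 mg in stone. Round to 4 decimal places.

0.00408 lb = 0.000291429 st and 16400 mg = 0.00258256 st.
0.000291429 + 0.00258256 ≈ 0.0029 st.

0.0029 stone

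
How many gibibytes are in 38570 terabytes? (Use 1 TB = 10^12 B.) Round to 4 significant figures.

1 TB = 931.323 gibibytes.
Thus 38570 × 931.323 ≈ 3.592 × 10^7 GiB.

3.592 × 10^7 gibibytes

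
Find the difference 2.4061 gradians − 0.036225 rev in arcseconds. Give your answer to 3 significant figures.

-39200 arcsec

2.4061 grad = 7795.76 arcsec and 0.036225 rev = 46947.6 arcsec.
7795.76 − 46947.6 ≈ -39200 arcsec.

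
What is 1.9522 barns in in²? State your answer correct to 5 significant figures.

3.0259e-25 square inches

1 barn = 1.55000e-25 in².
Thus 1.9522 × 1.55000e-25 ≈ 3.0259e-25 in².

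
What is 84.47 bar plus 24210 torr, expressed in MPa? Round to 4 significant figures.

84.47 bar = 8.44700 MPa and 24210 torr = 3.22773 MPa.
8.44700 + 3.22773 ≈ 11.67 MPa.

11.67 megapascals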